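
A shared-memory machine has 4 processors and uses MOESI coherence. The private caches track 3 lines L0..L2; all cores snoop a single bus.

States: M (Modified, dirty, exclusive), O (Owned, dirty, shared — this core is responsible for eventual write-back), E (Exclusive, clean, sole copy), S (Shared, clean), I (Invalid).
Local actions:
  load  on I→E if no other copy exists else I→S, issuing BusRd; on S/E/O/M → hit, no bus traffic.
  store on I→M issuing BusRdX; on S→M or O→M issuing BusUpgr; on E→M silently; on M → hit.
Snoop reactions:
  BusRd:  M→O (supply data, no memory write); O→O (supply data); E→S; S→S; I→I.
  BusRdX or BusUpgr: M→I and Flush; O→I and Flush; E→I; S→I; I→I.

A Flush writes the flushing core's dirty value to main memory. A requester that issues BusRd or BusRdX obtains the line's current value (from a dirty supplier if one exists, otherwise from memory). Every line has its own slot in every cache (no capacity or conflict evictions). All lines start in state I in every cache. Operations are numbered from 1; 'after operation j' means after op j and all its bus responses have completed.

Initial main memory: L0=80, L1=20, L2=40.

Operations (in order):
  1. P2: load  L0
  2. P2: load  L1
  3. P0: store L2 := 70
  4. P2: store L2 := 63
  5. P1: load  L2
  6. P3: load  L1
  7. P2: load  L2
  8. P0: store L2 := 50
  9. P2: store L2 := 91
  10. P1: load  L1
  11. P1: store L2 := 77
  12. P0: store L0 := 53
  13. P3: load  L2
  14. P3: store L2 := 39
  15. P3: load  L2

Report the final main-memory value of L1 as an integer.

memory[L1] = 20

[1] P2: load  L0 | P0:I, P1:I, P2:E(80), P3:I | bus: BusRd
[2] P2: load  L1 | P0:I, P1:I, P2:E(20), P3:I | bus: BusRd
[3] P0: store L2 := 70 | P0:M(70), P1:I, P2:I, P3:I | bus: BusRdX
[4] P2: store L2 := 63 | P0:I, P1:I, P2:M(63), P3:I | bus: BusRdX,Flush
[5] P1: load  L2 | P0:I, P1:S(63), P2:O(63), P3:I | bus: BusRd
[6] P3: load  L1 | P0:I, P1:I, P2:S(20), P3:S(20) | bus: BusRd
[7] P2: load  L2 | P0:I, P1:S(63), P2:O(63), P3:I | bus: none
[8] P0: store L2 := 50 | P0:M(50), P1:I, P2:I, P3:I | bus: BusRdX,Flush
[9] P2: store L2 := 91 | P0:I, P1:I, P2:M(91), P3:I | bus: BusRdX,Flush
[10] P1: load  L1 | P0:I, P1:S(20), P2:S(20), P3:S(20) | bus: BusRd
[11] P1: store L2 := 77 | P0:I, P1:M(77), P2:I, P3:I | bus: BusRdX,Flush
[12] P0: store L0 := 53 | P0:M(53), P1:I, P2:I, P3:I | bus: BusRdX
[13] P3: load  L2 | P0:I, P1:O(77), P2:I, P3:S(77) | bus: BusRd
[14] P3: store L2 := 39 | P0:I, P1:I, P2:I, P3:M(39) | bus: BusUpgr,Flush
[15] P3: load  L2 | P0:I, P1:I, P2:I, P3:M(39) | bus: none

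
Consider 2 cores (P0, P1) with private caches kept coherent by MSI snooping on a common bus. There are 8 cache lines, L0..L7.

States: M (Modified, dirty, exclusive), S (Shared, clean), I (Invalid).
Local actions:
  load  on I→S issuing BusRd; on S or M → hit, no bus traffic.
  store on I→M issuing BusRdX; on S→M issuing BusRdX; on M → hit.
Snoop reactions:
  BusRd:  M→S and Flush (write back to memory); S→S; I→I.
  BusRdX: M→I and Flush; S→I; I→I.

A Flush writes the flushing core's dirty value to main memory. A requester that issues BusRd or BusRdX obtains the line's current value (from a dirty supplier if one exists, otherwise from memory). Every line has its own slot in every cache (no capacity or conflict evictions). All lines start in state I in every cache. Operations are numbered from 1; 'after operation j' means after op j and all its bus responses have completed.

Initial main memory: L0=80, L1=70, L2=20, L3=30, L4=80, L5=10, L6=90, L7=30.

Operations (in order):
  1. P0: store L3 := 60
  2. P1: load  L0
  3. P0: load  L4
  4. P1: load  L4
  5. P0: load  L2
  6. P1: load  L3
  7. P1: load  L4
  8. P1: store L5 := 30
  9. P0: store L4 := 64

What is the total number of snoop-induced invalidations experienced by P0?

step 1: P0: store L3 := 60  ⟶  MI  (L3)  txn=BusRdX  M[L3]=30
step 2: P1: load  L0  ⟶  IS  (L0)  txn=BusRd  M[L0]=80
step 3: P0: load  L4  ⟶  SI  (L4)  txn=BusRd  M[L4]=80
step 4: P1: load  L4  ⟶  SS  (L4)  txn=BusRd  M[L4]=80
step 5: P0: load  L2  ⟶  SI  (L2)  txn=BusRd  M[L2]=20
step 6: P1: load  L3  ⟶  SS  (L3)  txn=BusRd+Flush  M[L3]=60
step 7: P1: load  L4  ⟶  SS  (L4)  txn=∅  M[L4]=80
step 8: P1: store L5 := 30  ⟶  IM  (L5)  txn=BusRdX  M[L5]=10
step 9: P0: store L4 := 64  ⟶  MI  (L4)  txn=BusRdX  M[L4]=80

invalidations = 0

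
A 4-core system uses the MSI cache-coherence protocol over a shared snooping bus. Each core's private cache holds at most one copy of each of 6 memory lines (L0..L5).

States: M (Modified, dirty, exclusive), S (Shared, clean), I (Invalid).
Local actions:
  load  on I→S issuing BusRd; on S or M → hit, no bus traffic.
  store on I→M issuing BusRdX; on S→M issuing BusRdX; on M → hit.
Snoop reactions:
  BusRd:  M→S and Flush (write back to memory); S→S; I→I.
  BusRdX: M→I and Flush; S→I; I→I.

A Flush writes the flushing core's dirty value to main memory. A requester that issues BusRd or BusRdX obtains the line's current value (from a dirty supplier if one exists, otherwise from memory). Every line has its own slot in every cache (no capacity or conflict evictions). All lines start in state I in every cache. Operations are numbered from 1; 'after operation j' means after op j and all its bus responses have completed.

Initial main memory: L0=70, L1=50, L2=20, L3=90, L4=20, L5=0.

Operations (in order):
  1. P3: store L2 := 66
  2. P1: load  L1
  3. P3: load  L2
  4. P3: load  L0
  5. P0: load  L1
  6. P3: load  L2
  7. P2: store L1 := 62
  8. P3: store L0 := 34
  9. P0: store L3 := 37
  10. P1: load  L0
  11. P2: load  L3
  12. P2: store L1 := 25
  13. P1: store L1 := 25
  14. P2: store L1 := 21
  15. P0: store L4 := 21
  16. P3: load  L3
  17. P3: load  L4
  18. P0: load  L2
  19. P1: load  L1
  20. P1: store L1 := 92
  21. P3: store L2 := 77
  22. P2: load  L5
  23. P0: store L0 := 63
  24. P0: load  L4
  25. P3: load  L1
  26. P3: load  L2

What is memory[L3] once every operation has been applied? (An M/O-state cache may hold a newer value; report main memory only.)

memory[L3] = 37

1. P3: store L2 := 66  bus=[BusRdX]  L2: P0=I P1=I P2=I P3=M  mem[L2]=20
2. P1: load  L1  bus=[BusRd]  L1: P0=I P1=S P2=I P3=I  mem[L1]=50
3. P3: load  L2  bus=[-]  L2: P0=I P1=I P2=I P3=M  mem[L2]=20
4. P3: load  L0  bus=[BusRd]  L0: P0=I P1=I P2=I P3=S  mem[L0]=70
5. P0: load  L1  bus=[BusRd]  L1: P0=S P1=S P2=I P3=I  mem[L1]=50
6. P3: load  L2  bus=[-]  L2: P0=I P1=I P2=I P3=M  mem[L2]=20
7. P2: store L1 := 62  bus=[BusRdX]  L1: P0=I P1=I P2=M P3=I  mem[L1]=50
8. P3: store L0 := 34  bus=[BusRdX]  L0: P0=I P1=I P2=I P3=M  mem[L0]=70
9. P0: store L3 := 37  bus=[BusRdX]  L3: P0=M P1=I P2=I P3=I  mem[L3]=90
10. P1: load  L0  bus=[BusRd,Flush]  L0: P0=I P1=S P2=I P3=S  mem[L0]=34
11. P2: load  L3  bus=[BusRd,Flush]  L3: P0=S P1=I P2=S P3=I  mem[L3]=37
12. P2: store L1 := 25  bus=[-]  L1: P0=I P1=I P2=M P3=I  mem[L1]=50
13. P1: store L1 := 25  bus=[BusRdX,Flush]  L1: P0=I P1=M P2=I P3=I  mem[L1]=25
14. P2: store L1 := 21  bus=[BusRdX,Flush]  L1: P0=I P1=I P2=M P3=I  mem[L1]=25
15. P0: store L4 := 21  bus=[BusRdX]  L4: P0=M P1=I P2=I P3=I  mem[L4]=20
16. P3: load  L3  bus=[BusRd]  L3: P0=S P1=I P2=S P3=S  mem[L3]=37
17. P3: load  L4  bus=[BusRd,Flush]  L4: P0=S P1=I P2=I P3=S  mem[L4]=21
18. P0: load  L2  bus=[BusRd,Flush]  L2: P0=S P1=I P2=I P3=S  mem[L2]=66
19. P1: load  L1  bus=[BusRd,Flush]  L1: P0=I P1=S P2=S P3=I  mem[L1]=21
20. P1: store L1 := 92  bus=[BusRdX]  L1: P0=I P1=M P2=I P3=I  mem[L1]=21
21. P3: store L2 := 77  bus=[BusRdX]  L2: P0=I P1=I P2=I P3=M  mem[L2]=66
22. P2: load  L5  bus=[BusRd]  L5: P0=I P1=I P2=S P3=I  mem[L5]=0
23. P0: store L0 := 63  bus=[BusRdX]  L0: P0=M P1=I P2=I P3=I  mem[L0]=34
24. P0: load  L4  bus=[-]  L4: P0=S P1=I P2=I P3=S  mem[L4]=21
25. P3: load  L1  bus=[BusRd,Flush]  L1: P0=I P1=S P2=I P3=S  mem[L1]=92
26. P3: load  L2  bus=[-]  L2: P0=I P1=I P2=I P3=M  mem[L2]=66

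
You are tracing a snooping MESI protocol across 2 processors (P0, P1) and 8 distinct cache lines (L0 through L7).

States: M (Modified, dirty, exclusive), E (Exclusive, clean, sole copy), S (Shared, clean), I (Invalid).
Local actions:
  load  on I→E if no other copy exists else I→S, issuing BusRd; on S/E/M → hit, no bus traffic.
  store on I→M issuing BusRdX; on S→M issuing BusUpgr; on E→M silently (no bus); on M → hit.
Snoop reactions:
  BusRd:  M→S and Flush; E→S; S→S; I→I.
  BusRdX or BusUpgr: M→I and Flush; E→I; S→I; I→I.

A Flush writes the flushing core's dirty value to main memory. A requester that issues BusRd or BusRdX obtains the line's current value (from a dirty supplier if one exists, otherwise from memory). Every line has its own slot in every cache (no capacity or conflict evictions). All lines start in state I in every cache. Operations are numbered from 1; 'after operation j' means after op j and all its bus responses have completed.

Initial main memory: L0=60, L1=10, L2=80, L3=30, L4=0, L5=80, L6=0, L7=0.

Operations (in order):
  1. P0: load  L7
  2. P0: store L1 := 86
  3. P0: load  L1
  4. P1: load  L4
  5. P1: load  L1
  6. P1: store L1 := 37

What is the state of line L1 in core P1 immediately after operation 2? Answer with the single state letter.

1. P0: load  L7  bus=[BusRd]  L7: P0=E P1=I  mem[L7]=0
2. P0: store L1 := 86  bus=[BusRdX]  L1: P0=M P1=I  mem[L1]=10
3. P0: load  L1  bus=[-]  L1: P0=M P1=I  mem[L1]=10
4. P1: load  L4  bus=[BusRd]  L4: P0=I P1=E  mem[L4]=0
5. P1: load  L1  bus=[BusRd,Flush]  L1: P0=S P1=S  mem[L1]=86
6. P1: store L1 := 37  bus=[BusUpgr]  L1: P0=I P1=M  mem[L1]=86

state = I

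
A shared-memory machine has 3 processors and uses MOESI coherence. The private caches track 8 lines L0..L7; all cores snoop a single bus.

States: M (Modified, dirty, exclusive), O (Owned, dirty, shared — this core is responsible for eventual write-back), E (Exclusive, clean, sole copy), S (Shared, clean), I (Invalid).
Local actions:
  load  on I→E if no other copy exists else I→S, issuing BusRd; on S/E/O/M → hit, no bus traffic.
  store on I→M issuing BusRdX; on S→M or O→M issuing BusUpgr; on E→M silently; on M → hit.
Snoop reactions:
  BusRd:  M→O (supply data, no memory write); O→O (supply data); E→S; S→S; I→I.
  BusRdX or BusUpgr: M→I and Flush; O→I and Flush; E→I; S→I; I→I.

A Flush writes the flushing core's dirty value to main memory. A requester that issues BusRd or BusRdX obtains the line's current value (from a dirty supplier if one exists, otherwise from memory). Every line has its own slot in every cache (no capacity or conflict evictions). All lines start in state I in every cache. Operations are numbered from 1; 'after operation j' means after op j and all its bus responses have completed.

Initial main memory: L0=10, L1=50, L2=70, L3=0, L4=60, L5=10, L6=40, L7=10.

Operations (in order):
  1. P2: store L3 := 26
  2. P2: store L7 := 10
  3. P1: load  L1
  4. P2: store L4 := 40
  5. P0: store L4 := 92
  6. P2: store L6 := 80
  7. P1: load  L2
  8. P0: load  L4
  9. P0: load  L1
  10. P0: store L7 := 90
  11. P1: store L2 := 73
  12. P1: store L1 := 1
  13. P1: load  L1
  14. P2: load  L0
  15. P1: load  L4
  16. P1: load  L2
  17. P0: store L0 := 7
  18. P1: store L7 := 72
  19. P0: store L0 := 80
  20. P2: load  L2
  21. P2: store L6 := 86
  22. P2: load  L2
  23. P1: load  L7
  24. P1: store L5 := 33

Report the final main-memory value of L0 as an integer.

memory[L0] = 10

  op1 P2: store L3 := 26 → I/I/M on L3; bus BusRdX; mem=0
  op2 P2: store L7 := 10 → I/I/M on L7; bus BusRdX; mem=10
  op3 P1: load  L1 → I/E/I on L1; bus BusRd; mem=50
  op4 P2: store L4 := 40 → I/I/M on L4; bus BusRdX; mem=60
  op5 P0: store L4 := 92 → M/I/I on L4; bus BusRdX Flush; mem=40
  op6 P2: store L6 := 80 → I/I/M on L6; bus BusRdX; mem=40
  op7 P1: load  L2 → I/E/I on L2; bus BusRd; mem=70
  op8 P0: load  L4 → M/I/I on L4; bus (none); mem=40
  op9 P0: load  L1 → S/S/I on L1; bus BusRd; mem=50
  op10 P0: store L7 := 90 → M/I/I on L7; bus BusRdX Flush; mem=10
  op11 P1: store L2 := 73 → I/M/I on L2; bus (none); mem=70
  op12 P1: store L1 := 1 → I/M/I on L1; bus BusUpgr; mem=50
  op13 P1: load  L1 → I/M/I on L1; bus (none); mem=50
  op14 P2: load  L0 → I/I/E on L0; bus BusRd; mem=10
  op15 P1: load  L4 → O/S/I on L4; bus BusRd; mem=40
  op16 P1: load  L2 → I/M/I on L2; bus (none); mem=70
  op17 P0: store L0 := 7 → M/I/I on L0; bus BusRdX; mem=10
  op18 P1: store L7 := 72 → I/M/I on L7; bus BusRdX Flush; mem=90
  op19 P0: store L0 := 80 → M/I/I on L0; bus (none); mem=10
  op20 P2: load  L2 → I/O/S on L2; bus BusRd; mem=70
  op21 P2: store L6 := 86 → I/I/M on L6; bus (none); mem=40
  op22 P2: load  L2 → I/O/S on L2; bus (none); mem=70
  op23 P1: load  L7 → I/M/I on L7; bus (none); mem=90
  op24 P1: store L5 := 33 → I/M/I on L5; bus BusRdX; mem=10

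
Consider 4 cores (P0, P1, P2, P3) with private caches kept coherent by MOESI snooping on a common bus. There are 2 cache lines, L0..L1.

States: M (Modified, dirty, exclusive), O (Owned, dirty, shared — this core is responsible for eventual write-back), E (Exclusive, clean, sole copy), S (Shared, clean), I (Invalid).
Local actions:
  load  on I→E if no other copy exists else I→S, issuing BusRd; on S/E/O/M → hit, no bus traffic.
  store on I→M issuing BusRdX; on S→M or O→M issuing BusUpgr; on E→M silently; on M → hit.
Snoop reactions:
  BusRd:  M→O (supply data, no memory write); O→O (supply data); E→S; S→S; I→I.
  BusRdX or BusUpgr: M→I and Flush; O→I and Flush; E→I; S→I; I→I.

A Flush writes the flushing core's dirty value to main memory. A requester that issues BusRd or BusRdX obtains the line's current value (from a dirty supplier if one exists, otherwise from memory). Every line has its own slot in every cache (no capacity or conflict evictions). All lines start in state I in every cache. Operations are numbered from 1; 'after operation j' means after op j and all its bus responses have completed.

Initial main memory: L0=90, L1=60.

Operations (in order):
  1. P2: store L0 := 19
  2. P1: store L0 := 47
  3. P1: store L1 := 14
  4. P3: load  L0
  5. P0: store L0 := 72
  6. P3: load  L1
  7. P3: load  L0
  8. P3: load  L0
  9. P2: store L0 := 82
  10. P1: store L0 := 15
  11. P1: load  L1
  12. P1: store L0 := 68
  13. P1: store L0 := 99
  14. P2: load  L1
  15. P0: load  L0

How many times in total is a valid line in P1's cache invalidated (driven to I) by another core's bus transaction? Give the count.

step 1: P2: store L0 := 19  ⟶  IIMI  (L0)  txn=BusRdX  M[L0]=90
step 2: P1: store L0 := 47  ⟶  IMII  (L0)  txn=BusRdX+Flush  M[L0]=19
step 3: P1: store L1 := 14  ⟶  IMII  (L1)  txn=BusRdX  M[L1]=60
step 4: P3: load  L0  ⟶  IOIS  (L0)  txn=BusRd  M[L0]=19
step 5: P0: store L0 := 72  ⟶  MIII  (L0)  txn=BusRdX+Flush  M[L0]=47
step 6: P3: load  L1  ⟶  IOIS  (L1)  txn=BusRd  M[L1]=60
step 7: P3: load  L0  ⟶  OIIS  (L0)  txn=BusRd  M[L0]=47
step 8: P3: load  L0  ⟶  OIIS  (L0)  txn=∅  M[L0]=47
step 9: P2: store L0 := 82  ⟶  IIMI  (L0)  txn=BusRdX+Flush  M[L0]=72
step 10: P1: store L0 := 15  ⟶  IMII  (L0)  txn=BusRdX+Flush  M[L0]=82
step 11: P1: load  L1  ⟶  IOIS  (L1)  txn=∅  M[L1]=60
step 12: P1: store L0 := 68  ⟶  IMII  (L0)  txn=∅  M[L0]=82
step 13: P1: store L0 := 99  ⟶  IMII  (L0)  txn=∅  M[L0]=82
step 14: P2: load  L1  ⟶  IOSS  (L1)  txn=BusRd  M[L1]=60
step 15: P0: load  L0  ⟶  SOII  (L0)  txn=BusRd  M[L0]=82

invalidations = 1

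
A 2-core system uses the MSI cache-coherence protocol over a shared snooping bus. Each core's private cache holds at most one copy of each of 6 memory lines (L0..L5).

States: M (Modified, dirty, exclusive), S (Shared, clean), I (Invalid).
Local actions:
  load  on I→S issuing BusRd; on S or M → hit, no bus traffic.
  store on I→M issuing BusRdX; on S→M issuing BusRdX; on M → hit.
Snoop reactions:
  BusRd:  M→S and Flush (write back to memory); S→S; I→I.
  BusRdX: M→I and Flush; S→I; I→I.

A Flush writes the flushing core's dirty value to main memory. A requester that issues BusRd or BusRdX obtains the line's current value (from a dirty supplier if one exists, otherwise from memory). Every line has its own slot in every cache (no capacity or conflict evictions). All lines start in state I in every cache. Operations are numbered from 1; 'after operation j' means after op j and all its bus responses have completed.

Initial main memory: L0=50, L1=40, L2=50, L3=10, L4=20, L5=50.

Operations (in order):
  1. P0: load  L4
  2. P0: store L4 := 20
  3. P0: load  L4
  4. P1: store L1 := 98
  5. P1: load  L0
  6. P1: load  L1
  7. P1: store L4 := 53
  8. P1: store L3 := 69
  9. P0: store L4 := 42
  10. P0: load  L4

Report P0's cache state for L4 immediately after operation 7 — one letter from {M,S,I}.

1. P0: load  L4  bus=[BusRd]  L4: P0=S P1=I  mem[L4]=20
2. P0: store L4 := 20  bus=[BusRdX]  L4: P0=M P1=I  mem[L4]=20
3. P0: load  L4  bus=[-]  L4: P0=M P1=I  mem[L4]=20
4. P1: store L1 := 98  bus=[BusRdX]  L1: P0=I P1=M  mem[L1]=40
5. P1: load  L0  bus=[BusRd]  L0: P0=I P1=S  mem[L0]=50
6. P1: load  L1  bus=[-]  L1: P0=I P1=M  mem[L1]=40
7. P1: store L4 := 53  bus=[BusRdX,Flush]  L4: P0=I P1=M  mem[L4]=20
8. P1: store L3 := 69  bus=[BusRdX]  L3: P0=I P1=M  mem[L3]=10
9. P0: store L4 := 42  bus=[BusRdX,Flush]  L4: P0=M P1=I  mem[L4]=53
10. P0: load  L4  bus=[-]  L4: P0=M P1=I  mem[L4]=53

state = I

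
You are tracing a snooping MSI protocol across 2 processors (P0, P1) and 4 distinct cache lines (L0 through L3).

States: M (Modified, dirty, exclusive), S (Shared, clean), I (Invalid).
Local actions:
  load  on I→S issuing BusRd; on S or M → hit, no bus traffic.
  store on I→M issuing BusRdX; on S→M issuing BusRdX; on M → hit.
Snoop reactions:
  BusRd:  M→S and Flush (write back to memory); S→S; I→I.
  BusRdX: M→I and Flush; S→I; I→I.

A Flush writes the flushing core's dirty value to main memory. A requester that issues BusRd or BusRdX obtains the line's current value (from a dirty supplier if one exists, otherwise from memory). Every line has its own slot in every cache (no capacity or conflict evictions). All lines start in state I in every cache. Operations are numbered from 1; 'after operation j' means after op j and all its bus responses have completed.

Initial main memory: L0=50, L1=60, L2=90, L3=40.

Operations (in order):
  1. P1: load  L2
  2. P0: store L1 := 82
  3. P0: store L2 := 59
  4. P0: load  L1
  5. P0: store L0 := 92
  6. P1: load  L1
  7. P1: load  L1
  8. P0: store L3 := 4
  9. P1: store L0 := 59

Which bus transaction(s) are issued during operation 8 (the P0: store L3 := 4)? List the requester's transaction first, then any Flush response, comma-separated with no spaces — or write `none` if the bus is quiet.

1. P1: load  L2  bus=[BusRd]  L2: P0=I P1=S  mem[L2]=90
2. P0: store L1 := 82  bus=[BusRdX]  L1: P0=M P1=I  mem[L1]=60
3. P0: store L2 := 59  bus=[BusRdX]  L2: P0=M P1=I  mem[L2]=90
4. P0: load  L1  bus=[-]  L1: P0=M P1=I  mem[L1]=60
5. P0: store L0 := 92  bus=[BusRdX]  L0: P0=M P1=I  mem[L0]=50
6. P1: load  L1  bus=[BusRd,Flush]  L1: P0=S P1=S  mem[L1]=82
7. P1: load  L1  bus=[-]  L1: P0=S P1=S  mem[L1]=82
8. P0: store L3 := 4  bus=[BusRdX]  L3: P0=M P1=I  mem[L3]=40
9. P1: store L0 := 59  bus=[BusRdX,Flush]  L0: P0=I P1=M  mem[L0]=92

bus = BusRdX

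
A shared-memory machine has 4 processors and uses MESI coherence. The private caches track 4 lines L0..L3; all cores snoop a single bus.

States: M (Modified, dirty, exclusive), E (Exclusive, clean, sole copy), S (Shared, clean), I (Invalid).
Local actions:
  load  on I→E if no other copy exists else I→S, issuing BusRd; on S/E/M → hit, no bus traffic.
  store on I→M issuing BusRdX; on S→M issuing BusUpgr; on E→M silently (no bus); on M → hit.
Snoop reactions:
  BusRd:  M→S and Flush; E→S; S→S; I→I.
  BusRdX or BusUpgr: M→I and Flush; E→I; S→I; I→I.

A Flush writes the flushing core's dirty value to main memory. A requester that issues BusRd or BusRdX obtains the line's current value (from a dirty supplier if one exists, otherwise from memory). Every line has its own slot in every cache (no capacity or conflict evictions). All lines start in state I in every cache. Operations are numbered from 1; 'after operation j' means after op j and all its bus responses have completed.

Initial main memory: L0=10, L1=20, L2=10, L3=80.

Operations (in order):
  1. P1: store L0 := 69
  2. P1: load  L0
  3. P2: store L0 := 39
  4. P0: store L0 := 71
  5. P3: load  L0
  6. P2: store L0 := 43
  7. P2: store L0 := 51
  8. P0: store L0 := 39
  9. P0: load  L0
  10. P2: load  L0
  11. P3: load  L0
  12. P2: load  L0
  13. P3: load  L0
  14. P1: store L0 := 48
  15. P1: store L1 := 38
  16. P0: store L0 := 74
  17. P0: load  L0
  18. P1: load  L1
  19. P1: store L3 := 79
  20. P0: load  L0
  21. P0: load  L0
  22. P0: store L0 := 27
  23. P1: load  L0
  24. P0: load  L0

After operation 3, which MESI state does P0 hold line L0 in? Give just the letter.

step 1: P1: store L0 := 69  ⟶  IMII  (L0)  txn=BusRdX  M[L0]=10
step 2: P1: load  L0  ⟶  IMII  (L0)  txn=∅  M[L0]=10
step 3: P2: store L0 := 39  ⟶  IIMI  (L0)  txn=BusRdX+Flush  M[L0]=69
step 4: P0: store L0 := 71  ⟶  MIII  (L0)  txn=BusRdX+Flush  M[L0]=39
step 5: P3: load  L0  ⟶  SIIS  (L0)  txn=BusRd+Flush  M[L0]=71
step 6: P2: store L0 := 43  ⟶  IIMI  (L0)  txn=BusRdX  M[L0]=71
step 7: P2: store L0 := 51  ⟶  IIMI  (L0)  txn=∅  M[L0]=71
step 8: P0: store L0 := 39  ⟶  MIII  (L0)  txn=BusRdX+Flush  M[L0]=51
step 9: P0: load  L0  ⟶  MIII  (L0)  txn=∅  M[L0]=51
step 10: P2: load  L0  ⟶  SISI  (L0)  txn=BusRd+Flush  M[L0]=39
step 11: P3: load  L0  ⟶  SISS  (L0)  txn=BusRd  M[L0]=39
step 12: P2: load  L0  ⟶  SISS  (L0)  txn=∅  M[L0]=39
step 13: P3: load  L0  ⟶  SISS  (L0)  txn=∅  M[L0]=39
step 14: P1: store L0 := 48  ⟶  IMII  (L0)  txn=BusRdX  M[L0]=39
step 15: P1: store L1 := 38  ⟶  IMII  (L1)  txn=BusRdX  M[L1]=20
step 16: P0: store L0 := 74  ⟶  MIII  (L0)  txn=BusRdX+Flush  M[L0]=48
step 17: P0: load  L0  ⟶  MIII  (L0)  txn=∅  M[L0]=48
step 18: P1: load  L1  ⟶  IMII  (L1)  txn=∅  M[L1]=20
step 19: P1: store L3 := 79  ⟶  IMII  (L3)  txn=BusRdX  M[L3]=80
step 20: P0: load  L0  ⟶  MIII  (L0)  txn=∅  M[L0]=48
step 21: P0: load  L0  ⟶  MIII  (L0)  txn=∅  M[L0]=48
step 22: P0: store L0 := 27  ⟶  MIII  (L0)  txn=∅  M[L0]=48
step 23: P1: load  L0  ⟶  SSII  (L0)  txn=BusRd+Flush  M[L0]=27
step 24: P0: load  L0  ⟶  SSII  (L0)  txn=∅  M[L0]=27

state = I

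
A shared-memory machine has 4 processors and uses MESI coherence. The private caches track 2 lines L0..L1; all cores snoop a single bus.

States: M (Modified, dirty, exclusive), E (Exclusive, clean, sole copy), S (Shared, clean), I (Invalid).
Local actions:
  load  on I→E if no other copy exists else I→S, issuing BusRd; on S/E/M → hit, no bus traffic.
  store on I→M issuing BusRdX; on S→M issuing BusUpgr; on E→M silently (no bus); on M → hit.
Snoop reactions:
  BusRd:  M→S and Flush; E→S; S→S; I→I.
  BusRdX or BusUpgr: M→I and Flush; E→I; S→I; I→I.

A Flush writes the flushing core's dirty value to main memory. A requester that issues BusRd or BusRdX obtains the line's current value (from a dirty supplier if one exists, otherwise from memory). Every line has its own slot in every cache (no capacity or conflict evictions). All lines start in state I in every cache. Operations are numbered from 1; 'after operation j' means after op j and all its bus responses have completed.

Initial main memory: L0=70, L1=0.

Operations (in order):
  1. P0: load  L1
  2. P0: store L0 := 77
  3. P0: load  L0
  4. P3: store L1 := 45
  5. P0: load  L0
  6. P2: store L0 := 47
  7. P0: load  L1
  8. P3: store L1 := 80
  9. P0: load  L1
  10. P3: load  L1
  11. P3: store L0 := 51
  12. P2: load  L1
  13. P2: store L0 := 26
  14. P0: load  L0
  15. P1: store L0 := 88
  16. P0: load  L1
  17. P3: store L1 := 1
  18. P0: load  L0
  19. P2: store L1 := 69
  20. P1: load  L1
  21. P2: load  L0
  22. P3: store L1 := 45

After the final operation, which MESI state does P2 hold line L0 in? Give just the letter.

state = S

  op1 P0: load  L1 → E/I/I/I on L1; bus BusRd; mem=0
  op2 P0: store L0 := 77 → M/I/I/I on L0; bus BusRdX; mem=70
  op3 P0: load  L0 → M/I/I/I on L0; bus (none); mem=70
  op4 P3: store L1 := 45 → I/I/I/M on L1; bus BusRdX; mem=0
  op5 P0: load  L0 → M/I/I/I on L0; bus (none); mem=70
  op6 P2: store L0 := 47 → I/I/M/I on L0; bus BusRdX Flush; mem=77
  op7 P0: load  L1 → S/I/I/S on L1; bus BusRd Flush; mem=45
  op8 P3: store L1 := 80 → I/I/I/M on L1; bus BusUpgr; mem=45
  op9 P0: load  L1 → S/I/I/S on L1; bus BusRd Flush; mem=80
  op10 P3: load  L1 → S/I/I/S on L1; bus (none); mem=80
  op11 P3: store L0 := 51 → I/I/I/M on L0; bus BusRdX Flush; mem=47
  op12 P2: load  L1 → S/I/S/S on L1; bus BusRd; mem=80
  op13 P2: store L0 := 26 → I/I/M/I on L0; bus BusRdX Flush; mem=51
  op14 P0: load  L0 → S/I/S/I on L0; bus BusRd Flush; mem=26
  op15 P1: store L0 := 88 → I/M/I/I on L0; bus BusRdX; mem=26
  op16 P0: load  L1 → S/I/S/S on L1; bus (none); mem=80
  op17 P3: store L1 := 1 → I/I/I/M on L1; bus BusUpgr; mem=80
  op18 P0: load  L0 → S/S/I/I on L0; bus BusRd Flush; mem=88
  op19 P2: store L1 := 69 → I/I/M/I on L1; bus BusRdX Flush; mem=1
  op20 P1: load  L1 → I/S/S/I on L1; bus BusRd Flush; mem=69
  op21 P2: load  L0 → S/S/S/I on L0; bus BusRd; mem=88
  op22 P3: store L1 := 45 → I/I/I/M on L1; bus BusRdX; mem=69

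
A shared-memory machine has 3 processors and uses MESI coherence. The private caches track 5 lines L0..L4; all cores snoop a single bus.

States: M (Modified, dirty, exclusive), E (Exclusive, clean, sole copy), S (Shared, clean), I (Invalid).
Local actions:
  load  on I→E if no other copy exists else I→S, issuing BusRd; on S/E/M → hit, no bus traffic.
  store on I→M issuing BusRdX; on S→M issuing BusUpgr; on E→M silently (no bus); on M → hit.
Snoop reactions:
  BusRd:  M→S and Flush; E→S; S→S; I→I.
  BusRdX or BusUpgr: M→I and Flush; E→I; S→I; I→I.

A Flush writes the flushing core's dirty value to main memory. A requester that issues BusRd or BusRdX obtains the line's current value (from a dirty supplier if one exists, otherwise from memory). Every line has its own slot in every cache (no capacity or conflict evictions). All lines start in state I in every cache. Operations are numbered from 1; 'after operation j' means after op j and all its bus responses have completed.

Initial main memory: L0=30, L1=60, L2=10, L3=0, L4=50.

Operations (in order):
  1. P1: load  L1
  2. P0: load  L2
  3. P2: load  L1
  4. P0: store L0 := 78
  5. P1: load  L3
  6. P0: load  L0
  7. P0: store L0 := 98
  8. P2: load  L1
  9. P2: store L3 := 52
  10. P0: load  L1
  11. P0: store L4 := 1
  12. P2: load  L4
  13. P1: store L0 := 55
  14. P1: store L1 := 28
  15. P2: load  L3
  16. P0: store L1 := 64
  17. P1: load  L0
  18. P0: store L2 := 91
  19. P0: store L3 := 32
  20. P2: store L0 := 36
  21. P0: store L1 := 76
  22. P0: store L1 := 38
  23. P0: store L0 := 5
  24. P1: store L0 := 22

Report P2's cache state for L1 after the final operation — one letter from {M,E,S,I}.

state = I

step 1: P1: load  L1  ⟶  IEI  (L1)  txn=BusRd  M[L1]=60
step 2: P0: load  L2  ⟶  EII  (L2)  txn=BusRd  M[L2]=10
step 3: P2: load  L1  ⟶  ISS  (L1)  txn=BusRd  M[L1]=60
step 4: P0: store L0 := 78  ⟶  MII  (L0)  txn=BusRdX  M[L0]=30
step 5: P1: load  L3  ⟶  IEI  (L3)  txn=BusRd  M[L3]=0
step 6: P0: load  L0  ⟶  MII  (L0)  txn=∅  M[L0]=30
step 7: P0: store L0 := 98  ⟶  MII  (L0)  txn=∅  M[L0]=30
step 8: P2: load  L1  ⟶  ISS  (L1)  txn=∅  M[L1]=60
step 9: P2: store L3 := 52  ⟶  IIM  (L3)  txn=BusRdX  M[L3]=0
step 10: P0: load  L1  ⟶  SSS  (L1)  txn=BusRd  M[L1]=60
step 11: P0: store L4 := 1  ⟶  MII  (L4)  txn=BusRdX  M[L4]=50
step 12: P2: load  L4  ⟶  SIS  (L4)  txn=BusRd+Flush  M[L4]=1
step 13: P1: store L0 := 55  ⟶  IMI  (L0)  txn=BusRdX+Flush  M[L0]=98
step 14: P1: store L1 := 28  ⟶  IMI  (L1)  txn=BusUpgr  M[L1]=60
step 15: P2: load  L3  ⟶  IIM  (L3)  txn=∅  M[L3]=0
step 16: P0: store L1 := 64  ⟶  MII  (L1)  txn=BusRdX+Flush  M[L1]=28
step 17: P1: load  L0  ⟶  IMI  (L0)  txn=∅  M[L0]=98
step 18: P0: store L2 := 91  ⟶  MII  (L2)  txn=∅  M[L2]=10
step 19: P0: store L3 := 32  ⟶  MII  (L3)  txn=BusRdX+Flush  M[L3]=52
step 20: P2: store L0 := 36  ⟶  IIM  (L0)  txn=BusRdX+Flush  M[L0]=55
step 21: P0: store L1 := 76  ⟶  MII  (L1)  txn=∅  M[L1]=28
step 22: P0: store L1 := 38  ⟶  MII  (L1)  txn=∅  M[L1]=28
step 23: P0: store L0 := 5  ⟶  MII  (L0)  txn=BusRdX+Flush  M[L0]=36
step 24: P1: store L0 := 22  ⟶  IMI  (L0)  txn=BusRdX+Flush  M[L0]=5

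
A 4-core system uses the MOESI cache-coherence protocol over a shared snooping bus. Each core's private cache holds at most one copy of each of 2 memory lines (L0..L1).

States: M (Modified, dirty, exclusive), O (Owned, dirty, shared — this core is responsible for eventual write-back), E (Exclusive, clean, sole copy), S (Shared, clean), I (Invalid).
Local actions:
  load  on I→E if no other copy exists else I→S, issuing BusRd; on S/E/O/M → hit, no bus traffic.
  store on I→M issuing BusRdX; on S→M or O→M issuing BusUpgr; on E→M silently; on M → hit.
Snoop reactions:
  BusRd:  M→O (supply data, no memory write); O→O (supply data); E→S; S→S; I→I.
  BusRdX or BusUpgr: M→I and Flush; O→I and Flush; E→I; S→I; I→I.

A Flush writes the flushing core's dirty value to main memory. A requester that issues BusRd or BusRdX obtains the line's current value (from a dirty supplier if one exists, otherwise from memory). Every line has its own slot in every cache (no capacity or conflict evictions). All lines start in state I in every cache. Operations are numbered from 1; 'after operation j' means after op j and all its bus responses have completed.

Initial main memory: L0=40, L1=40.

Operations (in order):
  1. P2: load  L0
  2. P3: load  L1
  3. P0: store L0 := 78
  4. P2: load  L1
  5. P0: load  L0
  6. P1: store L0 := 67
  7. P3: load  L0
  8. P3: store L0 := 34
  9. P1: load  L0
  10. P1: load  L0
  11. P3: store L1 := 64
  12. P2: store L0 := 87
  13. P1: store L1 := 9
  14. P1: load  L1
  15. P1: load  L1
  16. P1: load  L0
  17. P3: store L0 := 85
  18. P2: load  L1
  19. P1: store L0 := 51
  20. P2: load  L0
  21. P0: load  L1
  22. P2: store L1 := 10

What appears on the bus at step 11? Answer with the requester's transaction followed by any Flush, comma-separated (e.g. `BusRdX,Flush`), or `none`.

[1] P2: load  L0 | P0:I, P1:I, P2:E(40), P3:I | bus: BusRd
[2] P3: load  L1 | P0:I, P1:I, P2:I, P3:E(40) | bus: BusRd
[3] P0: store L0 := 78 | P0:M(78), P1:I, P2:I, P3:I | bus: BusRdX
[4] P2: load  L1 | P0:I, P1:I, P2:S(40), P3:S(40) | bus: BusRd
[5] P0: load  L0 | P0:M(78), P1:I, P2:I, P3:I | bus: none
[6] P1: store L0 := 67 | P0:I, P1:M(67), P2:I, P3:I | bus: BusRdX,Flush
[7] P3: load  L0 | P0:I, P1:O(67), P2:I, P3:S(67) | bus: BusRd
[8] P3: store L0 := 34 | P0:I, P1:I, P2:I, P3:M(34) | bus: BusUpgr,Flush
[9] P1: load  L0 | P0:I, P1:S(34), P2:I, P3:O(34) | bus: BusRd
[10] P1: load  L0 | P0:I, P1:S(34), P2:I, P3:O(34) | bus: none
[11] P3: store L1 := 64 | P0:I, P1:I, P2:I, P3:M(64) | bus: BusUpgr
[12] P2: store L0 := 87 | P0:I, P1:I, P2:M(87), P3:I | bus: BusRdX,Flush
[13] P1: store L1 := 9 | P0:I, P1:M(9), P2:I, P3:I | bus: BusRdX,Flush
[14] P1: load  L1 | P0:I, P1:M(9), P2:I, P3:I | bus: none
[15] P1: load  L1 | P0:I, P1:M(9), P2:I, P3:I | bus: none
[16] P1: load  L0 | P0:I, P1:S(87), P2:O(87), P3:I | bus: BusRd
[17] P3: store L0 := 85 | P0:I, P1:I, P2:I, P3:M(85) | bus: BusRdX,Flush
[18] P2: load  L1 | P0:I, P1:O(9), P2:S(9), P3:I | bus: BusRd
[19] P1: store L0 := 51 | P0:I, P1:M(51), P2:I, P3:I | bus: BusRdX,Flush
[20] P2: load  L0 | P0:I, P1:O(51), P2:S(51), P3:I | bus: BusRd
[21] P0: load  L1 | P0:S(9), P1:O(9), P2:S(9), P3:I | bus: BusRd
[22] P2: store L1 := 10 | P0:I, P1:I, P2:M(10), P3:I | bus: BusUpgr,Flush

bus = BusUpgr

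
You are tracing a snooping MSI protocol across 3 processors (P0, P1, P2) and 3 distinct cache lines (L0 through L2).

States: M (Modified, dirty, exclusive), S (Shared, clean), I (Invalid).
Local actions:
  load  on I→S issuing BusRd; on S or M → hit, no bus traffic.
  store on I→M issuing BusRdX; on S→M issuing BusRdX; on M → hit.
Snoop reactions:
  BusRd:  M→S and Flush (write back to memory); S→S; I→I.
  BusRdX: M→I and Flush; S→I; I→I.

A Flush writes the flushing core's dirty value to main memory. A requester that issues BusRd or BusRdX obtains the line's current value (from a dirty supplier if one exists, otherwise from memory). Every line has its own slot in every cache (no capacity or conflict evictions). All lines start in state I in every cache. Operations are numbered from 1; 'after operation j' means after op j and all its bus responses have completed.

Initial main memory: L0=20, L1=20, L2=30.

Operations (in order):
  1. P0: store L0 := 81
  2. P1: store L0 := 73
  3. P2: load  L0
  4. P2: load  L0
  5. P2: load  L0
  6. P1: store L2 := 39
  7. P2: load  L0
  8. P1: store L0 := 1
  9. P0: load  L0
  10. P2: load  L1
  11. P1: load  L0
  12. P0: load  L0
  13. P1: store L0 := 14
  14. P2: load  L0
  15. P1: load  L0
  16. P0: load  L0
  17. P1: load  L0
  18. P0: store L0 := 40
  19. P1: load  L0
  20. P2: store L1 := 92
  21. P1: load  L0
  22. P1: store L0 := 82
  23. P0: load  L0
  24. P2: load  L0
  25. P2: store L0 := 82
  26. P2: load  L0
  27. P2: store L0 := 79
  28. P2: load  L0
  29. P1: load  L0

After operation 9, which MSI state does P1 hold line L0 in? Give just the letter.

state = S

  op1 P0: store L0 := 81 → M/I/I on L0; bus BusRdX; mem=20
  op2 P1: store L0 := 73 → I/M/I on L0; bus BusRdX Flush; mem=81
  op3 P2: load  L0 → I/S/S on L0; bus BusRd Flush; mem=73
  op4 P2: load  L0 → I/S/S on L0; bus (none); mem=73
  op5 P2: load  L0 → I/S/S on L0; bus (none); mem=73
  op6 P1: store L2 := 39 → I/M/I on L2; bus BusRdX; mem=30
  op7 P2: load  L0 → I/S/S on L0; bus (none); mem=73
  op8 P1: store L0 := 1 → I/M/I on L0; bus BusRdX; mem=73
  op9 P0: load  L0 → S/S/I on L0; bus BusRd Flush; mem=1
  op10 P2: load  L1 → I/I/S on L1; bus BusRd; mem=20
  op11 P1: load  L0 → S/S/I on L0; bus (none); mem=1
  op12 P0: load  L0 → S/S/I on L0; bus (none); mem=1
  op13 P1: store L0 := 14 → I/M/I on L0; bus BusRdX; mem=1
  op14 P2: load  L0 → I/S/S on L0; bus BusRd Flush; mem=14
  op15 P1: load  L0 → I/S/S on L0; bus (none); mem=14
  op16 P0: load  L0 → S/S/S on L0; bus BusRd; mem=14
  op17 P1: load  L0 → S/S/S on L0; bus (none); mem=14
  op18 P0: store L0 := 40 → M/I/I on L0; bus BusRdX; mem=14
  op19 P1: load  L0 → S/S/I on L0; bus BusRd Flush; mem=40
  op20 P2: store L1 := 92 → I/I/M on L1; bus BusRdX; mem=20
  op21 P1: load  L0 → S/S/I on L0; bus (none); mem=40
  op22 P1: store L0 := 82 → I/M/I on L0; bus BusRdX; mem=40
  op23 P0: load  L0 → S/S/I on L0; bus BusRd Flush; mem=82
  op24 P2: load  L0 → S/S/S on L0; bus BusRd; mem=82
  op25 P2: store L0 := 82 → I/I/M on L0; bus BusRdX; mem=82
  op26 P2: load  L0 → I/I/M on L0; bus (none); mem=82
  op27 P2: store L0 := 79 → I/I/M on L0; bus (none); mem=82
  op28 P2: load  L0 → I/I/M on L0; bus (none); mem=82
  op29 P1: load  L0 → I/S/S on L0; bus BusRd Flush; mem=79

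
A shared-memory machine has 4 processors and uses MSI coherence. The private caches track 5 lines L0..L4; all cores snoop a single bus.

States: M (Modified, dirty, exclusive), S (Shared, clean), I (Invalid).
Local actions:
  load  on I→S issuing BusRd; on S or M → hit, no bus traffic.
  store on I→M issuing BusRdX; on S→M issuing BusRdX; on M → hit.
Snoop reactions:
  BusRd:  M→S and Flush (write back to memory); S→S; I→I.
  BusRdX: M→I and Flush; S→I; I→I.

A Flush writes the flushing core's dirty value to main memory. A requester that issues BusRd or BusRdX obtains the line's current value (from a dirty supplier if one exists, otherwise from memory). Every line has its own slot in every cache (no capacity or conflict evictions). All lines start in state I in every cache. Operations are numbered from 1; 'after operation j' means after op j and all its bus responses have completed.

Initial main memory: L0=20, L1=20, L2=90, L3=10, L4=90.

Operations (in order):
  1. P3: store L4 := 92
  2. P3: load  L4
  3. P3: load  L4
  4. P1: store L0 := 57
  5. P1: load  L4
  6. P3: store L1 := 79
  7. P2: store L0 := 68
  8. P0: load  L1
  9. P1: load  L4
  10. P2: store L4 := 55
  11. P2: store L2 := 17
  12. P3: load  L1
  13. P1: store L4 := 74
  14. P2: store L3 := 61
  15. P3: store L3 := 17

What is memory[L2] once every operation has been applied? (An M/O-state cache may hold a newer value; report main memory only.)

  op1 P3: store L4 := 92 → I/I/I/M on L4; bus BusRdX; mem=90
  op2 P3: load  L4 → I/I/I/M on L4; bus (none); mem=90
  op3 P3: load  L4 → I/I/I/M on L4; bus (none); mem=90
  op4 P1: store L0 := 57 → I/M/I/I on L0; bus BusRdX; mem=20
  op5 P1: load  L4 → I/S/I/S on L4; bus BusRd Flush; mem=92
  op6 P3: store L1 := 79 → I/I/I/M on L1; bus BusRdX; mem=20
  op7 P2: store L0 := 68 → I/I/M/I on L0; bus BusRdX Flush; mem=57
  op8 P0: load  L1 → S/I/I/S on L1; bus BusRd Flush; mem=79
  op9 P1: load  L4 → I/S/I/S on L4; bus (none); mem=92
  op10 P2: store L4 := 55 → I/I/M/I on L4; bus BusRdX; mem=92
  op11 P2: store L2 := 17 → I/I/M/I on L2; bus BusRdX; mem=90
  op12 P3: load  L1 → S/I/I/S on L1; bus (none); mem=79
  op13 P1: store L4 := 74 → I/M/I/I on L4; bus BusRdX Flush; mem=55
  op14 P2: store L3 := 61 → I/I/M/I on L3; bus BusRdX; mem=10
  op15 P3: store L3 := 17 → I/I/I/M on L3; bus BusRdX Flush; mem=61

memory[L2] = 90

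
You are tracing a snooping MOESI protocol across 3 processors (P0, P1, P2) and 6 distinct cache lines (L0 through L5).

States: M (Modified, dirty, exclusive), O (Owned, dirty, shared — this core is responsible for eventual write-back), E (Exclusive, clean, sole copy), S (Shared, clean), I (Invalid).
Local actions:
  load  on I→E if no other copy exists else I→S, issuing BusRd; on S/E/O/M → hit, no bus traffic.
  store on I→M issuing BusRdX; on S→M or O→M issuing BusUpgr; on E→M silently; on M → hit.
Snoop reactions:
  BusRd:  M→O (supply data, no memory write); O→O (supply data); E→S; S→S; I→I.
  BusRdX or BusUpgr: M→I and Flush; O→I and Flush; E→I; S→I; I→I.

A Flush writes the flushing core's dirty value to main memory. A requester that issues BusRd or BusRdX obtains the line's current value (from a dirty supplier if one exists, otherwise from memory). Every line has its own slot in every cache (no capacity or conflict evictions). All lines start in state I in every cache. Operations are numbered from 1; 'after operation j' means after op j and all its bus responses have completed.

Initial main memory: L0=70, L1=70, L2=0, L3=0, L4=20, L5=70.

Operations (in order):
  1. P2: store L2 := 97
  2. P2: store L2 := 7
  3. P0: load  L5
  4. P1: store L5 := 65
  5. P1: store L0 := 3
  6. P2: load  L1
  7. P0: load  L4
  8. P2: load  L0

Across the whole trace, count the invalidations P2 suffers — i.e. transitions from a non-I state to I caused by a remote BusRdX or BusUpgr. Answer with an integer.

invalidations = 0

1. P2: store L2 := 97  bus=[BusRdX]  L2: P0=I P1=I P2=M  mem[L2]=0
2. P2: store L2 := 7  bus=[-]  L2: P0=I P1=I P2=M  mem[L2]=0
3. P0: load  L5  bus=[BusRd]  L5: P0=E P1=I P2=I  mem[L5]=70
4. P1: store L5 := 65  bus=[BusRdX]  L5: P0=I P1=M P2=I  mem[L5]=70
5. P1: store L0 := 3  bus=[BusRdX]  L0: P0=I P1=M P2=I  mem[L0]=70
6. P2: load  L1  bus=[BusRd]  L1: P0=I P1=I P2=E  mem[L1]=70
7. P0: load  L4  bus=[BusRd]  L4: P0=E P1=I P2=I  mem[L4]=20
8. P2: load  L0  bus=[BusRd]  L0: P0=I P1=O P2=S  mem[L0]=70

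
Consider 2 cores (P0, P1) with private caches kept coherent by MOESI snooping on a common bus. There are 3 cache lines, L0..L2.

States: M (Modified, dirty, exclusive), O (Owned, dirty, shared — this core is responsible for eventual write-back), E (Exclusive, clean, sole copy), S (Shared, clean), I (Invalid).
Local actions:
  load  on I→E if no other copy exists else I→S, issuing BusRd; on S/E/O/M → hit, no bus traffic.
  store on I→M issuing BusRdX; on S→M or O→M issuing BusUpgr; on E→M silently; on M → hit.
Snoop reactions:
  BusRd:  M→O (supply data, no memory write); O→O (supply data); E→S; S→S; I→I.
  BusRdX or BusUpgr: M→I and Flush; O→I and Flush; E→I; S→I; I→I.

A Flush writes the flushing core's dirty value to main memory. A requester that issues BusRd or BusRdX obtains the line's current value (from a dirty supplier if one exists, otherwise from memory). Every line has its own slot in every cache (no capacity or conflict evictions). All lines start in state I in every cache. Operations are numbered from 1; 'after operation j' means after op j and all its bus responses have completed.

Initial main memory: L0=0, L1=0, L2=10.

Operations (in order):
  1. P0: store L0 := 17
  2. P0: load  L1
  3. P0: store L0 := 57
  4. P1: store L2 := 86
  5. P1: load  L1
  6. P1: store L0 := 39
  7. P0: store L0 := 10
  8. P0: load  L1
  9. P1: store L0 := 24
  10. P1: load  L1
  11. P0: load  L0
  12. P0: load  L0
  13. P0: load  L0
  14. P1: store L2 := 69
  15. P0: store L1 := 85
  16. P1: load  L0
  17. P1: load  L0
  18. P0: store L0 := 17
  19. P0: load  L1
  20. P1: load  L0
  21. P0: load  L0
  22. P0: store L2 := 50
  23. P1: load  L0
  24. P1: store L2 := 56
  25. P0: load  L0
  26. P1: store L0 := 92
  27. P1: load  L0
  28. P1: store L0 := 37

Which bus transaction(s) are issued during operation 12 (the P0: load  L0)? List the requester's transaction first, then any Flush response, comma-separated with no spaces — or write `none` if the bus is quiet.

bus = none

  op1 P0: store L0 := 17 → M/I on L0; bus BusRdX; mem=0
  op2 P0: load  L1 → E/I on L1; bus BusRd; mem=0
  op3 P0: store L0 := 57 → M/I on L0; bus (none); mem=0
  op4 P1: store L2 := 86 → I/M on L2; bus BusRdX; mem=10
  op5 P1: load  L1 → S/S on L1; bus BusRd; mem=0
  op6 P1: store L0 := 39 → I/M on L0; bus BusRdX Flush; mem=57
  op7 P0: store L0 := 10 → M/I on L0; bus BusRdX Flush; mem=39
  op8 P0: load  L1 → S/S on L1; bus (none); mem=0
  op9 P1: store L0 := 24 → I/M on L0; bus BusRdX Flush; mem=10
  op10 P1: load  L1 → S/S on L1; bus (none); mem=0
  op11 P0: load  L0 → S/O on L0; bus BusRd; mem=10
  op12 P0: load  L0 → S/O on L0; bus (none); mem=10
  op13 P0: load  L0 → S/O on L0; bus (none); mem=10
  op14 P1: store L2 := 69 → I/M on L2; bus (none); mem=10
  op15 P0: store L1 := 85 → M/I on L1; bus BusUpgr; mem=0
  op16 P1: load  L0 → S/O on L0; bus (none); mem=10
  op17 P1: load  L0 → S/O on L0; bus (none); mem=10
  op18 P0: store L0 := 17 → M/I on L0; bus BusUpgr Flush; mem=24
  op19 P0: load  L1 → M/I on L1; bus (none); mem=0
  op20 P1: load  L0 → O/S on L0; bus BusRd; mem=24
  op21 P0: load  L0 → O/S on L0; bus (none); mem=24
  op22 P0: store L2 := 50 → M/I on L2; bus BusRdX Flush; mem=69
  op23 P1: load  L0 → O/S on L0; bus (none); mem=24
  op24 P1: store L2 := 56 → I/M on L2; bus BusRdX Flush; mem=50
  op25 P0: load  L0 → O/S on L0; bus (none); mem=24
  op26 P1: store L0 := 92 → I/M on L0; bus BusUpgr Flush; mem=17
  op27 P1: load  L0 → I/M on L0; bus (none); mem=17
  op28 P1: store L0 := 37 → I/M on L0; bus (none); mem=17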